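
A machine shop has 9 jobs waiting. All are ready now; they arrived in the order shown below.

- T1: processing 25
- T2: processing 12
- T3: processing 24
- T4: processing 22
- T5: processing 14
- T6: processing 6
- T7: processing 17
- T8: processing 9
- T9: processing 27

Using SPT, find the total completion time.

616

SPT (increasing processing time): T6 T8 T2 T5 T7 T4 T3 T1 T9.
T6: 0→6
T8: 6→15
T2: 15→27
T5: 27→41
T7: 41→58
T4: 58→80
T3: 80→104
T1: 104→129
T9: 129→156
Sum = 6+15+27+41+58+80+104+129+156 = 616.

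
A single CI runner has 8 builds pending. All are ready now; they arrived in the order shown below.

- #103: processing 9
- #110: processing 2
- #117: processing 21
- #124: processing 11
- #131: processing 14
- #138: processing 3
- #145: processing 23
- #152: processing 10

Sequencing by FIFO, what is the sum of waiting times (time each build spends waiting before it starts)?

295

FIFO (arrival order): #103 #110 #117 #124 #131 #138 #145 #152.
#103: waits 0, runs 0→9
#110: waits 9, runs 9→11
#117: waits 11, runs 11→32
#124: waits 32, runs 32→43
#131: waits 43, runs 43→57
#138: waits 57, runs 57→60
#145: waits 60, runs 60→83
#152: waits 83, runs 83→93
Sum = 0+9+11+32+43+57+60+83 = 295.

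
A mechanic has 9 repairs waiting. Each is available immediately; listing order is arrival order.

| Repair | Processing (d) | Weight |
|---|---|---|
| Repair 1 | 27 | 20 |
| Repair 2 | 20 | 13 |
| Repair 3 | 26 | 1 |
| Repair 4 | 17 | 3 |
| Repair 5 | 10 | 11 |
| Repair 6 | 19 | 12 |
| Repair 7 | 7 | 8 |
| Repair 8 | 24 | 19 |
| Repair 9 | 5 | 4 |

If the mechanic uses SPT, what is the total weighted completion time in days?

SPT (increasing processing time): Repair 9 Repair 7 Repair 5 Repair 4 Repair 6 Repair 2 Repair 8 Repair 3 Repair 1.
Repair 9: finishes 5, weight 4, w·C = 20
Repair 7: finishes 12, weight 8, w·C = 96
Repair 5: finishes 22, weight 11, w·C = 242
Repair 4: finishes 39, weight 3, w·C = 117
Repair 6: finishes 58, weight 12, w·C = 696
Repair 2: finishes 78, weight 13, w·C = 1014
Repair 8: finishes 102, weight 19, w·C = 1938
Repair 3: finishes 128, weight 1, w·C = 128
Repair 1: finishes 155, weight 20, w·C = 3100
Sum = 20+96+242+117+696+1014+1938+128+3100 = 7351.

7351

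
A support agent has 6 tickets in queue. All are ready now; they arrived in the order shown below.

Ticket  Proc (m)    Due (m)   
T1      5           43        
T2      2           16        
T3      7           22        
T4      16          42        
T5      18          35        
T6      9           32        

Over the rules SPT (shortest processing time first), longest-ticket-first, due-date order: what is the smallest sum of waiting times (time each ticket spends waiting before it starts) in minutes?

SPT (increasing processing time): T2 T1 T3 T6 T4 T5.
T2: waits 0, runs 0→2
T1: waits 2, runs 2→7
T3: waits 7, runs 7→14
T6: waits 14, runs 14→23
T4: waits 23, runs 23→39
T5: waits 39, runs 39→57
Sum = 0+2+7+14+23+39 = 85.
LPT (decreasing processing time): T5 T4 T6 T3 T1 T2.
T5: waits 0, runs 0→18
T4: waits 18, runs 18→34
T6: waits 34, runs 34→43
T3: waits 43, runs 43→50
T1: waits 50, runs 50→55
T2: waits 55, runs 55→57
Sum = 0+18+34+43+50+55 = 200.
EDD (increasing due date): T2 T3 T6 T5 T4 T1.
T2: waits 0, runs 0→2
T3: waits 2, runs 2→9
T6: waits 9, runs 9→18
T5: waits 18, runs 18→36
T4: waits 36, runs 36→52
T1: waits 52, runs 52→57
Sum = 0+2+9+18+36+52 = 117.
SPT 85, LPT 200, EDD 117 → minimum 85.

85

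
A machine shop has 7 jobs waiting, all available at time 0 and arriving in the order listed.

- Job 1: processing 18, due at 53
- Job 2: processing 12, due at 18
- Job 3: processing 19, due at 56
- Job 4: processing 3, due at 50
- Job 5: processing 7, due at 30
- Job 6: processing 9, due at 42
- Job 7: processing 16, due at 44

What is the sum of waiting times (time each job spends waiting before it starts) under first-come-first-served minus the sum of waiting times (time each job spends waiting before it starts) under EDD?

FIFO (arrival order): Job 1 Job 2 Job 3 Job 4 Job 5 Job 6 Job 7.
Job 1: waits 0, runs 0→18
Job 2: waits 18, runs 18→30
Job 3: waits 30, runs 30→49
Job 4: waits 49, runs 49→52
Job 5: waits 52, runs 52→59
Job 6: waits 59, runs 59→68
Job 7: waits 68, runs 68→84
Sum = 0+18+30+49+52+59+68 = 276.
EDD (increasing due date): Job 2 Job 5 Job 6 Job 7 Job 4 Job 1 Job 3.
Job 2: waits 0, runs 0→12
Job 5: waits 12, runs 12→19
Job 6: waits 19, runs 19→28
Job 7: waits 28, runs 28→44
Job 4: waits 44, runs 44→47
Job 1: waits 47, runs 47→65
Job 3: waits 65, runs 65→84
Sum = 0+12+19+28+44+47+65 = 215.
Difference = 276 − 215 = 61.

61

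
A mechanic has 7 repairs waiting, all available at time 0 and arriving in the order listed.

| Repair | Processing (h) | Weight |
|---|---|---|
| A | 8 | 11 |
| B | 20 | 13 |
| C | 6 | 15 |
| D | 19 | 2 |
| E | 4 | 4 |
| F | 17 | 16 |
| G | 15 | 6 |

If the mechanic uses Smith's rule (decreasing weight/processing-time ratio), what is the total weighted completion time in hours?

2189

WSPT (decreasing weight/processing-time ratio): C A E F B G D.
C: finishes 6, weight 15, w·C = 90
A: finishes 14, weight 11, w·C = 154
E: finishes 18, weight 4, w·C = 72
F: finishes 35, weight 16, w·C = 560
B: finishes 55, weight 13, w·C = 715
G: finishes 70, weight 6, w·C = 420
D: finishes 89, weight 2, w·C = 178
Sum = 90+154+72+560+715+420+178 = 2189.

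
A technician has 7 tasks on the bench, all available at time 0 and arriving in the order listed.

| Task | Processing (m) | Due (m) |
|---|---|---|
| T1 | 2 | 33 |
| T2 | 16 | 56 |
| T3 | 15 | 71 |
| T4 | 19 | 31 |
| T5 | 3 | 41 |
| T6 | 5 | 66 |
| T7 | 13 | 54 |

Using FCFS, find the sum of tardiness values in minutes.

54

FIFO (arrival order): T1 T2 T3 T4 T5 T6 T7.
T1: 0→2, due 33, tardiness 0
T2: 2→18, due 56, tardiness 0
T3: 18→33, due 71, tardiness 0
T4: 33→52, due 31, tardiness 21
T5: 52→55, due 41, tardiness 14
T6: 55→60, due 66, tardiness 0
T7: 60→73, due 54, tardiness 19
Sum = 0+0+0+21+14+0+19 = 54.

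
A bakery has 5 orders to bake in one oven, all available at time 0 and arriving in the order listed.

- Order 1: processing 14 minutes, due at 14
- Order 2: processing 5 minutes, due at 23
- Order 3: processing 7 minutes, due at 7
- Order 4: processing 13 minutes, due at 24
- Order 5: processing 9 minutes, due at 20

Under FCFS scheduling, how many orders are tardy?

FIFO (arrival order): Order 1 Order 2 Order 3 Order 4 Order 5.
Order 1: 0→14, due 14, tardiness 0
Order 2: 14→19, due 23, tardiness 0
Order 3: 19→26, due 7, tardiness 19
Order 4: 26→39, due 24, tardiness 15
Order 5: 39→48, due 20, tardiness 28
Late orders: 3.

3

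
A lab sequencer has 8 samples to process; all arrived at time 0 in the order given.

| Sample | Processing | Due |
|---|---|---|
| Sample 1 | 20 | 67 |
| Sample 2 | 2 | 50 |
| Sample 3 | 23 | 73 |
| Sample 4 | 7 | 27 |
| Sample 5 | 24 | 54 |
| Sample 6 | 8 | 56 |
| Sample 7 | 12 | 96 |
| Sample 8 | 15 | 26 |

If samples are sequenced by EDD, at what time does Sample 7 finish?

EDD (increasing due date): Sample 8 Sample 4 Sample 2 Sample 5 Sample 6 Sample 1 Sample 3 Sample 7.
Sample 8: 0→15
Sample 4: 15→22
Sample 2: 22→24
Sample 5: 24→48
Sample 6: 48→56
Sample 1: 56→76
Sample 3: 76→99
Sample 7: 99→111

111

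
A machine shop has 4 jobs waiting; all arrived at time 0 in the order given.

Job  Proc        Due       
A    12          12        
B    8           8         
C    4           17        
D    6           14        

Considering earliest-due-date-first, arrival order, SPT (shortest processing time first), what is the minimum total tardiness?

28

EDD (increasing due date): B A D C.
B: 0→8, due 8, tardiness 0
A: 8→20, due 12, tardiness 8
D: 20→26, due 14, tardiness 12
C: 26→30, due 17, tardiness 13
Sum = 0+8+12+13 = 33.
FIFO (arrival order): A B C D.
A: 0→12, due 12, tardiness 0
B: 12→20, due 8, tardiness 12
C: 20→24, due 17, tardiness 7
D: 24→30, due 14, tardiness 16
Sum = 0+12+7+16 = 35.
SPT (increasing processing time): C D B A.
C: 0→4, due 17, tardiness 0
D: 4→10, due 14, tardiness 0
B: 10→18, due 8, tardiness 10
A: 18→30, due 12, tardiness 18
Sum = 0+0+10+18 = 28.
EDD 33, FIFO 35, SPT 28 → minimum 28.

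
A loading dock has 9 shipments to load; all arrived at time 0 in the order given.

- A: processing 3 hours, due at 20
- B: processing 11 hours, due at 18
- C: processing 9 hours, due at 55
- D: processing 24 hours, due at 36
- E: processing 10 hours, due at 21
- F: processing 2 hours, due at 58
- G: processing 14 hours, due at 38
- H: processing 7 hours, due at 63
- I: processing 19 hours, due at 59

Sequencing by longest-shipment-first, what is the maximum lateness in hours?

LPT (decreasing processing time): D I G B E C H A F.
D: 0→24, due 36, lateness -12
I: 24→43, due 59, lateness -16
G: 43→57, due 38, lateness 19
B: 57→68, due 18, lateness 50
E: 68→78, due 21, lateness 57
C: 78→87, due 55, lateness 32
H: 87→94, due 63, lateness 31
A: 94→97, due 20, lateness 77
F: 97→99, due 58, lateness 41
Maximum = 77.

77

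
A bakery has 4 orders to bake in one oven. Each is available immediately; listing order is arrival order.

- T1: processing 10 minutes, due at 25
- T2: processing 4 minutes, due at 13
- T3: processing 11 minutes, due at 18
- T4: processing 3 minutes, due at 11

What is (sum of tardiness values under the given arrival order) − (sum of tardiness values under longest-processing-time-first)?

-4

FIFO (arrival order): T1 T2 T3 T4.
T1: 0→10, due 25, tardiness 0
T2: 10→14, due 13, tardiness 1
T3: 14→25, due 18, tardiness 7
T4: 25→28, due 11, tardiness 17
Sum = 0+1+7+17 = 25.
LPT (decreasing processing time): T3 T1 T2 T4.
T3: 0→11, due 18, tardiness 0
T1: 11→21, due 25, tardiness 0
T2: 21→25, due 13, tardiness 12
T4: 25→28, due 11, tardiness 17
Sum = 0+0+12+17 = 29.
Difference = 25 − 29 = -4.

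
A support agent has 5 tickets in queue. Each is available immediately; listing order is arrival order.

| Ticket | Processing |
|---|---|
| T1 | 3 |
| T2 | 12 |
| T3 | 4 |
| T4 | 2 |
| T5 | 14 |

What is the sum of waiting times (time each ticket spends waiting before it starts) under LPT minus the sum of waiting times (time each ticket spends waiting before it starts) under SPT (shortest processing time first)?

66

LPT (decreasing processing time): T5 T2 T3 T1 T4.
T5: waits 0, runs 0→14
T2: waits 14, runs 14→26
T3: waits 26, runs 26→30
T1: waits 30, runs 30→33
T4: waits 33, runs 33→35
Sum = 0+14+26+30+33 = 103.
SPT (increasing processing time): T4 T1 T3 T2 T5.
T4: waits 0, runs 0→2
T1: waits 2, runs 2→5
T3: waits 5, runs 5→9
T2: waits 9, runs 9→21
T5: waits 21, runs 21→35
Sum = 0+2+5+9+21 = 37.
Difference = 103 − 37 = 66.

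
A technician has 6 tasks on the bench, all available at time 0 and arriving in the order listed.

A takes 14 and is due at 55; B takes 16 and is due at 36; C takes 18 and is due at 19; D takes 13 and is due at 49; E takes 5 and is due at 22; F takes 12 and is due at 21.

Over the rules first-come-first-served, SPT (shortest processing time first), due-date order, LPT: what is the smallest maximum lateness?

23

FIFO (arrival order): A B C D E F.
A: 0→14, due 55, lateness -41
B: 14→30, due 36, lateness -6
C: 30→48, due 19, lateness 29
D: 48→61, due 49, lateness 12
E: 61→66, due 22, lateness 44
F: 66→78, due 21, lateness 57
Maximum = 57.
SPT (increasing processing time): E F D A B C.
E: 0→5, due 22, lateness -17
F: 5→17, due 21, lateness -4
D: 17→30, due 49, lateness -19
A: 30→44, due 55, lateness -11
B: 44→60, due 36, lateness 24
C: 60→78, due 19, lateness 59
Maximum = 59.
EDD (increasing due date): C F E B D A.
C: 0→18, due 19, lateness -1
F: 18→30, due 21, lateness 9
E: 30→35, due 22, lateness 13
B: 35→51, due 36, lateness 15
D: 51→64, due 49, lateness 15
A: 64→78, due 55, lateness 23
Maximum = 23.
LPT (decreasing processing time): C B A D F E.
C: 0→18, due 19, lateness -1
B: 18→34, due 36, lateness -2
A: 34→48, due 55, lateness -7
D: 48→61, due 49, lateness 12
F: 61→73, due 21, lateness 52
E: 73→78, due 22, lateness 56
Maximum = 56.
FIFO 57, SPT 59, EDD 23, LPT 56 → minimum 23.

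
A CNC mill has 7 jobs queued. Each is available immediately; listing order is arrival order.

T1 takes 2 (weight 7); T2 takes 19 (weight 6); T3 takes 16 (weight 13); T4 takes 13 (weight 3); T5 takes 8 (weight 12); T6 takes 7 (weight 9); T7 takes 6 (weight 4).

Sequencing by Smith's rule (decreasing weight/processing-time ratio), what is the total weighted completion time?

WSPT (decreasing weight/processing-time ratio): T1 T5 T6 T3 T7 T2 T4.
T1: finishes 2, weight 7, w·C = 14
T5: finishes 10, weight 12, w·C = 120
T6: finishes 17, weight 9, w·C = 153
T3: finishes 33, weight 13, w·C = 429
T7: finishes 39, weight 4, w·C = 156
T2: finishes 58, weight 6, w·C = 348
T4: finishes 71, weight 3, w·C = 213
Sum = 14+120+153+429+156+348+213 = 1433.

1433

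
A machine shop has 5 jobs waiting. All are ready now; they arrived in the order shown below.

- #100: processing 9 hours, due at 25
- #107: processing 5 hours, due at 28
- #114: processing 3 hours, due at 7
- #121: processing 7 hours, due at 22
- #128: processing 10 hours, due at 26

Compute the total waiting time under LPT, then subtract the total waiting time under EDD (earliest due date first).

LPT (decreasing processing time): #128 #100 #121 #107 #114.
#128: waits 0, runs 0→10
#100: waits 10, runs 10→19
#121: waits 19, runs 19→26
#107: waits 26, runs 26→31
#114: waits 31, runs 31→34
Sum = 0+10+19+26+31 = 86.
EDD (increasing due date): #114 #121 #100 #128 #107.
#114: waits 0, runs 0→3
#121: waits 3, runs 3→10
#100: waits 10, runs 10→19
#128: waits 19, runs 19→29
#107: waits 29, runs 29→34
Sum = 0+3+10+19+29 = 61.
Difference = 86 − 61 = 25.

25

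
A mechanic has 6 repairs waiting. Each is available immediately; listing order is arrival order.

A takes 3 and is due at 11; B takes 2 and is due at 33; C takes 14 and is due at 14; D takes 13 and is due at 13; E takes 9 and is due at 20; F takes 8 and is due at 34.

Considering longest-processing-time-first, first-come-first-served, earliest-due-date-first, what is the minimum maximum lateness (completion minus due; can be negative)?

19

LPT (decreasing processing time): C D E F A B.
C: 0→14, due 14, lateness 0
D: 14→27, due 13, lateness 14
E: 27→36, due 20, lateness 16
F: 36→44, due 34, lateness 10
A: 44→47, due 11, lateness 36
B: 47→49, due 33, lateness 16
Maximum = 36.
FIFO (arrival order): A B C D E F.
A: 0→3, due 11, lateness -8
B: 3→5, due 33, lateness -28
C: 5→19, due 14, lateness 5
D: 19→32, due 13, lateness 19
E: 32→41, due 20, lateness 21
F: 41→49, due 34, lateness 15
Maximum = 21.
EDD (increasing due date): A D C E B F.
A: 0→3, due 11, lateness -8
D: 3→16, due 13, lateness 3
C: 16→30, due 14, lateness 16
E: 30→39, due 20, lateness 19
B: 39→41, due 33, lateness 8
F: 41→49, due 34, lateness 15
Maximum = 19.
LPT 36, FIFO 21, EDD 19 → minimum 19.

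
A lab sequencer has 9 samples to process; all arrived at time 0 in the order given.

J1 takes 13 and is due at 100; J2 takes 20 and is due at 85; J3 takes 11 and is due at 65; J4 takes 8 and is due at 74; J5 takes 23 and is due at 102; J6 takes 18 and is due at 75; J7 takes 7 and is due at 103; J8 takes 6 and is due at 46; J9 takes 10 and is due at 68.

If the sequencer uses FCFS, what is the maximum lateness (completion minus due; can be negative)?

FIFO (arrival order): J1 J2 J3 J4 J5 J6 J7 J8 J9.
J1: 0→13, due 100, lateness -87
J2: 13→33, due 85, lateness -52
J3: 33→44, due 65, lateness -21
J4: 44→52, due 74, lateness -22
J5: 52→75, due 102, lateness -27
J6: 75→93, due 75, lateness 18
J7: 93→100, due 103, lateness -3
J8: 100→106, due 46, lateness 60
J9: 106→116, due 68, lateness 48
Maximum = 60.

60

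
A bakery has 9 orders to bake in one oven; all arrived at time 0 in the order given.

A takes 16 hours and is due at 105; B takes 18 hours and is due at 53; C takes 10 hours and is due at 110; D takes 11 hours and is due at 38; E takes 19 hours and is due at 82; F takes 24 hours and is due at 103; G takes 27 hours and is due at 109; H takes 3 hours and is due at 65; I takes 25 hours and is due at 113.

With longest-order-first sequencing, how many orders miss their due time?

6

LPT (decreasing processing time): G I F E B A D C H.
G: 0→27, due 109, tardiness 0
I: 27→52, due 113, tardiness 0
F: 52→76, due 103, tardiness 0
E: 76→95, due 82, tardiness 13
B: 95→113, due 53, tardiness 60
A: 113→129, due 105, tardiness 24
D: 129→140, due 38, tardiness 102
C: 140→150, due 110, tardiness 40
H: 150→153, due 65, tardiness 88
Late orders: 6.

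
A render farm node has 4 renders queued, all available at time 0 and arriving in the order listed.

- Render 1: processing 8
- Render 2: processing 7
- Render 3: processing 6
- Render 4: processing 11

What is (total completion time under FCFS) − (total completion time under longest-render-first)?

FIFO (arrival order): Render 1 Render 2 Render 3 Render 4.
Render 1: 0→8
Render 2: 8→15
Render 3: 15→21
Render 4: 21→32
Sum = 8+15+21+32 = 76.
LPT (decreasing processing time): Render 4 Render 1 Render 2 Render 3.
Render 4: 0→11
Render 1: 11→19
Render 2: 19→26
Render 3: 26→32
Sum = 11+19+26+32 = 88.
Difference = 76 − 88 = -12.

-12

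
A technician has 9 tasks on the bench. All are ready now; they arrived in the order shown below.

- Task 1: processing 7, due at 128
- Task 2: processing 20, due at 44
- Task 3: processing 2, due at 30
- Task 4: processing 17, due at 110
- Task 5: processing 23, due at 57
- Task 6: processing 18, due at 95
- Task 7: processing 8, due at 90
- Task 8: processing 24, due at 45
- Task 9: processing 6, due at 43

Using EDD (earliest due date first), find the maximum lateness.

18

EDD (increasing due date): Task 3 Task 9 Task 2 Task 8 Task 5 Task 7 Task 6 Task 4 Task 1.
Task 3: 0→2, due 30, lateness -28
Task 9: 2→8, due 43, lateness -35
Task 2: 8→28, due 44, lateness -16
Task 8: 28→52, due 45, lateness 7
Task 5: 52→75, due 57, lateness 18
Task 7: 75→83, due 90, lateness -7
Task 6: 83→101, due 95, lateness 6
Task 4: 101→118, due 110, lateness 8
Task 1: 118→125, due 128, lateness -3
Maximum = 18.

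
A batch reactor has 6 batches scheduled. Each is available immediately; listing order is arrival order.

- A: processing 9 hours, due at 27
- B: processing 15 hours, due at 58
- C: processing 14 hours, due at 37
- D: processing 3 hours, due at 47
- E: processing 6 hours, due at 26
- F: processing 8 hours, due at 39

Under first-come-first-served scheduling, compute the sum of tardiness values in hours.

FIFO (arrival order): A B C D E F.
A: 0→9, due 27, tardiness 0
B: 9→24, due 58, tardiness 0
C: 24→38, due 37, tardiness 1
D: 38→41, due 47, tardiness 0
E: 41→47, due 26, tardiness 21
F: 47→55, due 39, tardiness 16
Sum = 0+0+1+0+21+16 = 38.

38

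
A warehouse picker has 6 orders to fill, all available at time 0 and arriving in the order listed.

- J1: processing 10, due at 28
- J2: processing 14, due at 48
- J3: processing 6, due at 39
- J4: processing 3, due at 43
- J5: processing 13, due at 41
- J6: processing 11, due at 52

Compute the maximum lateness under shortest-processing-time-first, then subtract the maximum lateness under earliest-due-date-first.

4

SPT (increasing processing time): J4 J3 J1 J6 J5 J2.
J4: 0→3, due 43, lateness -40
J3: 3→9, due 39, lateness -30
J1: 9→19, due 28, lateness -9
J6: 19→30, due 52, lateness -22
J5: 30→43, due 41, lateness 2
J2: 43→57, due 48, lateness 9
Maximum = 9.
EDD (increasing due date): J1 J3 J5 J4 J2 J6.
J1: 0→10, due 28, lateness -18
J3: 10→16, due 39, lateness -23
J5: 16→29, due 41, lateness -12
J4: 29→32, due 43, lateness -11
J2: 32→46, due 48, lateness -2
J6: 46→57, due 52, lateness 5
Maximum = 5.
Difference = 9 − 5 = 4.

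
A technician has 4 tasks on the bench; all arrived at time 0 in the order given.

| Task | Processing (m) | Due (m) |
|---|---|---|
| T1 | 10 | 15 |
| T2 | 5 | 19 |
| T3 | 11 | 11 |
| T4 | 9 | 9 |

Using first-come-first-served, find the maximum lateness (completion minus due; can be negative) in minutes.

FIFO (arrival order): T1 T2 T3 T4.
T1: 0→10, due 15, lateness -5
T2: 10→15, due 19, lateness -4
T3: 15→26, due 11, lateness 15
T4: 26→35, due 9, lateness 26
Maximum = 26.

26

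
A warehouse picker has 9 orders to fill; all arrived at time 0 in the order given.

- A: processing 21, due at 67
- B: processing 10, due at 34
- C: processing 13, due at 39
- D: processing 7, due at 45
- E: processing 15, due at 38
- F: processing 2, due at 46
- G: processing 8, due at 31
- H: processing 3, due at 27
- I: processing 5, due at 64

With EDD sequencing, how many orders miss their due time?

EDD (increasing due date): H G B E C D F I A.
H: 0→3, due 27, tardiness 0
G: 3→11, due 31, tardiness 0
B: 11→21, due 34, tardiness 0
E: 21→36, due 38, tardiness 0
C: 36→49, due 39, tardiness 10
D: 49→56, due 45, tardiness 11
F: 56→58, due 46, tardiness 12
I: 58→63, due 64, tardiness 0
A: 63→84, due 67, tardiness 17
Late orders: 4.

4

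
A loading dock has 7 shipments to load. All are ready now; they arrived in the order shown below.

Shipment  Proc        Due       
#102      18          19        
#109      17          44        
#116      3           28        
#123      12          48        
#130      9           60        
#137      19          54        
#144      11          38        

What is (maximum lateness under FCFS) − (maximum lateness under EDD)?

FIFO (arrival order): #102 #109 #116 #123 #130 #137 #144.
#102: 0→18, due 19, lateness -1
#109: 18→35, due 44, lateness -9
#116: 35→38, due 28, lateness 10
#123: 38→50, due 48, lateness 2
#130: 50→59, due 60, lateness -1
#137: 59→78, due 54, lateness 24
#144: 78→89, due 38, lateness 51
Maximum = 51.
EDD (increasing due date): #102 #116 #144 #109 #123 #137 #130.
#102: 0→18, due 19, lateness -1
#116: 18→21, due 28, lateness -7
#144: 21→32, due 38, lateness -6
#109: 32→49, due 44, lateness 5
#123: 49→61, due 48, lateness 13
#137: 61→80, due 54, lateness 26
#130: 80→89, due 60, lateness 29
Maximum = 29.
Difference = 51 − 29 = 22.

22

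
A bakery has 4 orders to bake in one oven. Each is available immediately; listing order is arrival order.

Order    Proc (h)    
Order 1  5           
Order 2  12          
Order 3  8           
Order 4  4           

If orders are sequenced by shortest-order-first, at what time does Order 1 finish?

9

SPT (increasing processing time): Order 4 Order 1 Order 3 Order 2.
Order 4: 0→4
Order 1: 4→9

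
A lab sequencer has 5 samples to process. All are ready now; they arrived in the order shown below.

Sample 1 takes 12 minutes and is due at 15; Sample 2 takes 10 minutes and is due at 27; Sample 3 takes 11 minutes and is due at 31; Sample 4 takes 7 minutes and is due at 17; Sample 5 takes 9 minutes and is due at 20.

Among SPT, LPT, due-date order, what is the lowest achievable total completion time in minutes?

SPT (increasing processing time): Sample 4 Sample 5 Sample 2 Sample 3 Sample 1.
Sample 4: 0→7
Sample 5: 7→16
Sample 2: 16→26
Sample 3: 26→37
Sample 1: 37→49
Sum = 7+16+26+37+49 = 135.
LPT (decreasing processing time): Sample 1 Sample 3 Sample 2 Sample 5 Sample 4.
Sample 1: 0→12
Sample 3: 12→23
Sample 2: 23→33
Sample 5: 33→42
Sample 4: 42→49
Sum = 12+23+33+42+49 = 159.
EDD (increasing due date): Sample 1 Sample 4 Sample 5 Sample 2 Sample 3.
Sample 1: 0→12
Sample 4: 12→19
Sample 5: 19→28
Sample 2: 28→38
Sample 3: 38→49
Sum = 12+19+28+38+49 = 146.
SPT 135, LPT 159, EDD 146 → minimum 135.

135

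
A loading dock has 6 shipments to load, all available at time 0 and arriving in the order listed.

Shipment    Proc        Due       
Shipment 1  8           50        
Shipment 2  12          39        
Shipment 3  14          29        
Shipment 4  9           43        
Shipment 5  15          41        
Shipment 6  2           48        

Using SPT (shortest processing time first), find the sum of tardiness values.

SPT (increasing processing time): Shipment 6 Shipment 1 Shipment 4 Shipment 2 Shipment 3 Shipment 5.
Shipment 6: 0→2, due 48, tardiness 0
Shipment 1: 2→10, due 50, tardiness 0
Shipment 4: 10→19, due 43, tardiness 0
Shipment 2: 19→31, due 39, tardiness 0
Shipment 3: 31→45, due 29, tardiness 16
Shipment 5: 45→60, due 41, tardiness 19
Sum = 0+0+0+0+16+19 = 35.

35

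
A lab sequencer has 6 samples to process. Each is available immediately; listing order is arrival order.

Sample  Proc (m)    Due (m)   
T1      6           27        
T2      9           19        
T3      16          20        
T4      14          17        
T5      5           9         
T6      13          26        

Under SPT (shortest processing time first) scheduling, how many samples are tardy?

4

SPT (increasing processing time): T5 T1 T2 T6 T4 T3.
T5: 0→5, due 9, tardiness 0
T1: 5→11, due 27, tardiness 0
T2: 11→20, due 19, tardiness 1
T6: 20→33, due 26, tardiness 7
T4: 33→47, due 17, tardiness 30
T3: 47→63, due 20, tardiness 43
Late samples: 4.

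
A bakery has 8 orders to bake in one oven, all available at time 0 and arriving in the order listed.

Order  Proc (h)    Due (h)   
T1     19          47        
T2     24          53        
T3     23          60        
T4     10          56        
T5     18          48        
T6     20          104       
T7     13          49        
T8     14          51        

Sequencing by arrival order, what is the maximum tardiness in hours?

FIFO (arrival order): T1 T2 T3 T4 T5 T6 T7 T8.
T1: 0→19, due 47, tardiness 0
T2: 19→43, due 53, tardiness 0
T3: 43→66, due 60, tardiness 6
T4: 66→76, due 56, tardiness 20
T5: 76→94, due 48, tardiness 46
T6: 94→114, due 104, tardiness 10
T7: 114→127, due 49, tardiness 78
T8: 127→141, due 51, tardiness 90
Maximum = 90.

90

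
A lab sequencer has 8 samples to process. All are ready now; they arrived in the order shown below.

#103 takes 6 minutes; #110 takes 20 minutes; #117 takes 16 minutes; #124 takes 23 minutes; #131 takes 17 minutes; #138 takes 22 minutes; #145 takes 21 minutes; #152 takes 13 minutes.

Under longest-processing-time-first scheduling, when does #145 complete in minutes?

LPT (decreasing processing time): #124 #138 #145 #110 #131 #117 #152 #103.
#124: 0→23
#138: 23→45
#145: 45→66

66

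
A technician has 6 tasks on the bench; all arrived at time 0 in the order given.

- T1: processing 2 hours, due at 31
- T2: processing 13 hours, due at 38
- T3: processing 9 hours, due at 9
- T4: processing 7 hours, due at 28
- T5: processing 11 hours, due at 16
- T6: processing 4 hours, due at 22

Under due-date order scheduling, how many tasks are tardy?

5

EDD (increasing due date): T3 T5 T6 T4 T1 T2.
T3: 0→9, due 9, tardiness 0
T5: 9→20, due 16, tardiness 4
T6: 20→24, due 22, tardiness 2
T4: 24→31, due 28, tardiness 3
T1: 31→33, due 31, tardiness 2
T2: 33→46, due 38, tardiness 8
Late tasks: 5.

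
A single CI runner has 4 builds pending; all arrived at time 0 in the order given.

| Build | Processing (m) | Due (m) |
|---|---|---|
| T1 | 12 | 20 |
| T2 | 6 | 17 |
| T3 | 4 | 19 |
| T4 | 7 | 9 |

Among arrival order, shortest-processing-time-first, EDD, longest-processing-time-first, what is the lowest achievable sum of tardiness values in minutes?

FIFO (arrival order): T1 T2 T3 T4.
T1: 0→12, due 20, tardiness 0
T2: 12→18, due 17, tardiness 1
T3: 18→22, due 19, tardiness 3
T4: 22→29, due 9, tardiness 20
Sum = 0+1+3+20 = 24.
SPT (increasing processing time): T3 T2 T4 T1.
T3: 0→4, due 19, tardiness 0
T2: 4→10, due 17, tardiness 0
T4: 10→17, due 9, tardiness 8
T1: 17→29, due 20, tardiness 9
Sum = 0+0+8+9 = 17.
EDD (increasing due date): T4 T2 T3 T1.
T4: 0→7, due 9, tardiness 0
T2: 7→13, due 17, tardiness 0
T3: 13→17, due 19, tardiness 0
T1: 17→29, due 20, tardiness 9
Sum = 0+0+0+9 = 9.
LPT (decreasing processing time): T1 T4 T2 T3.
T1: 0→12, due 20, tardiness 0
T4: 12→19, due 9, tardiness 10
T2: 19→25, due 17, tardiness 8
T3: 25→29, due 19, tardiness 10
Sum = 0+10+8+10 = 28.
FIFO 24, SPT 17, EDD 9, LPT 28 → minimum 9.

9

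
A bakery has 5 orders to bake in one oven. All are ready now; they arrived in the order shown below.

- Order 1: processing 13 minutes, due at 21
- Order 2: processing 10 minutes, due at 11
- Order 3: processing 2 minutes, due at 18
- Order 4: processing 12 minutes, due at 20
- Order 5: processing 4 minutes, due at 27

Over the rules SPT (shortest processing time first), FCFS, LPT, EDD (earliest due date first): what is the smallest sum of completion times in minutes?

SPT (increasing processing time): Order 3 Order 5 Order 2 Order 4 Order 1.
Order 3: 0→2
Order 5: 2→6
Order 2: 6→16
Order 4: 16→28
Order 1: 28→41
Sum = 2+6+16+28+41 = 93.
FIFO (arrival order): Order 1 Order 2 Order 3 Order 4 Order 5.
Order 1: 0→13
Order 2: 13→23
Order 3: 23→25
Order 4: 25→37
Order 5: 37→41
Sum = 13+23+25+37+41 = 139.
LPT (decreasing processing time): Order 1 Order 4 Order 2 Order 5 Order 3.
Order 1: 0→13
Order 4: 13→25
Order 2: 25→35
Order 5: 35→39
Order 3: 39→41
Sum = 13+25+35+39+41 = 153.
EDD (increasing due date): Order 2 Order 3 Order 4 Order 1 Order 5.
Order 2: 0→10
Order 3: 10→12
Order 4: 12→24
Order 1: 24→37
Order 5: 37→41
Sum = 10+12+24+37+41 = 124.
SPT 93, FIFO 139, LPT 153, EDD 124 → minimum 93.

93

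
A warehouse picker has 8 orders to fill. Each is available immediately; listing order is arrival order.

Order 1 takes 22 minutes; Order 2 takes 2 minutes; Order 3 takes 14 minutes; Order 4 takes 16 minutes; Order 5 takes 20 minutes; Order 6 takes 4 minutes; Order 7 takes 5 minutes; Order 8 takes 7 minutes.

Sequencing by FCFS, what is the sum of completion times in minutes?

FIFO (arrival order): Order 1 Order 2 Order 3 Order 4 Order 5 Order 6 Order 7 Order 8.
Order 1: 0→22
Order 2: 22→24
Order 3: 24→38
Order 4: 38→54
Order 5: 54→74
Order 6: 74→78
Order 7: 78→83
Order 8: 83→90
Sum = 22+24+38+54+74+78+83+90 = 463.

463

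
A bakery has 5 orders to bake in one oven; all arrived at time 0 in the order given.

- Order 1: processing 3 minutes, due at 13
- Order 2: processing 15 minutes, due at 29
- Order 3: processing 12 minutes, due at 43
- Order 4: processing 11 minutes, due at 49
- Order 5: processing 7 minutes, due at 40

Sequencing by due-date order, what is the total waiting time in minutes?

EDD (increasing due date): Order 1 Order 2 Order 5 Order 3 Order 4.
Order 1: waits 0, runs 0→3
Order 2: waits 3, runs 3→18
Order 5: waits 18, runs 18→25
Order 3: waits 25, runs 25→37
Order 4: waits 37, runs 37→48
Sum = 0+3+18+25+37 = 83.

83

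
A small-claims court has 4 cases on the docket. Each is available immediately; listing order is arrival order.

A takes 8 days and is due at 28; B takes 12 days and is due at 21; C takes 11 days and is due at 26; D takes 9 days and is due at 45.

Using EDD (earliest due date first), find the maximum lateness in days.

3

EDD (increasing due date): B C A D.
B: 0→12, due 21, lateness -9
C: 12→23, due 26, lateness -3
A: 23→31, due 28, lateness 3
D: 31→40, due 45, lateness -5
Maximum = 3.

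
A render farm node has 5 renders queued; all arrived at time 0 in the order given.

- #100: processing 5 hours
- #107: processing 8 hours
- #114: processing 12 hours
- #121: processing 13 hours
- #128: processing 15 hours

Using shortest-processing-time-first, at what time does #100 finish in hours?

SPT (increasing processing time): #100 #107 #114 #121 #128.
#100: 0→5

5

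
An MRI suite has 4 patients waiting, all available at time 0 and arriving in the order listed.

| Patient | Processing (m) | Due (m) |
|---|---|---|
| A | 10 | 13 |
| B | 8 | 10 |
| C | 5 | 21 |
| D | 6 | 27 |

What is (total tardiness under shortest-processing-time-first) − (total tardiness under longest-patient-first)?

9

SPT (increasing processing time): C D B A.
C: 0→5, due 21, tardiness 0
D: 5→11, due 27, tardiness 0
B: 11→19, due 10, tardiness 9
A: 19→29, due 13, tardiness 16
Sum = 0+0+9+16 = 25.
LPT (decreasing processing time): A B D C.
A: 0→10, due 13, tardiness 0
B: 10→18, due 10, tardiness 8
D: 18→24, due 27, tardiness 0
C: 24→29, due 21, tardiness 8
Sum = 0+8+0+8 = 16.
Difference = 25 − 16 = 9.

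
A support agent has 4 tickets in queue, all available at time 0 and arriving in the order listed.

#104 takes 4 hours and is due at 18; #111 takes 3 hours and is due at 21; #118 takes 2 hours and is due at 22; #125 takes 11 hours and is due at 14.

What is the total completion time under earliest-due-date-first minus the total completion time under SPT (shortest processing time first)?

EDD (increasing due date): #125 #104 #111 #118.
#125: 0→11
#104: 11→15
#111: 15→18
#118: 18→20
Sum = 11+15+18+20 = 64.
SPT (increasing processing time): #118 #111 #104 #125.
#118: 0→2
#111: 2→5
#104: 5→9
#125: 9→20
Sum = 2+5+9+20 = 36.
Difference = 64 − 36 = 28.

28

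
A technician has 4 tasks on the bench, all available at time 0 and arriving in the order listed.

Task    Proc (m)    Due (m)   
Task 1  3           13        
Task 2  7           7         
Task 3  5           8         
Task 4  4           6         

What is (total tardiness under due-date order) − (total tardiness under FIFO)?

EDD (increasing due date): Task 4 Task 2 Task 3 Task 1.
Task 4: 0→4, due 6, tardiness 0
Task 2: 4→11, due 7, tardiness 4
Task 3: 11→16, due 8, tardiness 8
Task 1: 16→19, due 13, tardiness 6
Sum = 0+4+8+6 = 18.
FIFO (arrival order): Task 1 Task 2 Task 3 Task 4.
Task 1: 0→3, due 13, tardiness 0
Task 2: 3→10, due 7, tardiness 3
Task 3: 10→15, due 8, tardiness 7
Task 4: 15→19, due 6, tardiness 13
Sum = 0+3+7+13 = 23.
Difference = 18 − 23 = -5.

-5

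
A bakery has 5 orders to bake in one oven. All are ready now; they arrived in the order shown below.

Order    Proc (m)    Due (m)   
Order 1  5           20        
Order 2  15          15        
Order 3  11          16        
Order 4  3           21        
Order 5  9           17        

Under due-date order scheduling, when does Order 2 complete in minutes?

15

EDD (increasing due date): Order 2 Order 3 Order 5 Order 1 Order 4.
Order 2: 0→15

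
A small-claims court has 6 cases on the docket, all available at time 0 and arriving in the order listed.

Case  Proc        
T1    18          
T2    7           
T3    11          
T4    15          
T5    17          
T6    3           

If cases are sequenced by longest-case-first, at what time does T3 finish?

LPT (decreasing processing time): T1 T5 T4 T3 T2 T6.
T1: 0→18
T5: 18→35
T4: 35→50
T3: 50→61

61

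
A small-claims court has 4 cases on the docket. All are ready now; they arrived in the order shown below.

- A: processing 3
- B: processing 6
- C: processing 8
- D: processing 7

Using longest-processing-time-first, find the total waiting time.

44

LPT (decreasing processing time): C D B A.
C: waits 0, runs 0→8
D: waits 8, runs 8→15
B: waits 15, runs 15→21
A: waits 21, runs 21→24
Sum = 0+8+15+21 = 44.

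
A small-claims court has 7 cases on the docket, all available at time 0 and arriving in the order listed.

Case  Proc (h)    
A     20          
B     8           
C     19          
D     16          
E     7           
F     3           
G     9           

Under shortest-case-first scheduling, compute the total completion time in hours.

SPT (increasing processing time): F E B G D C A.
F: 0→3
E: 3→10
B: 10→18
G: 18→27
D: 27→43
C: 43→62
A: 62→82
Sum = 3+10+18+27+43+62+82 = 245.

245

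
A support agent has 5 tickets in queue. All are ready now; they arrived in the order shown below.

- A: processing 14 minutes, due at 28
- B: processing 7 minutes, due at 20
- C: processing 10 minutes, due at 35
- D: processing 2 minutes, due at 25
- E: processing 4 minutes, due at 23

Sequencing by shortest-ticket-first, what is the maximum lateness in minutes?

SPT (increasing processing time): D E B C A.
D: 0→2, due 25, lateness -23
E: 2→6, due 23, lateness -17
B: 6→13, due 20, lateness -7
C: 13→23, due 35, lateness -12
A: 23→37, due 28, lateness 9
Maximum = 9.

9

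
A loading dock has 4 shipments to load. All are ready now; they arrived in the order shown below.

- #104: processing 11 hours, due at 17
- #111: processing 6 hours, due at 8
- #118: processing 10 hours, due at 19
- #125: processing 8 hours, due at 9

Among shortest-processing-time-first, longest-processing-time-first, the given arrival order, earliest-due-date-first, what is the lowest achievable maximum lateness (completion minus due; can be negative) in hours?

SPT (increasing processing time): #111 #125 #118 #104.
#111: 0→6, due 8, lateness -2
#125: 6→14, due 9, lateness 5
#118: 14→24, due 19, lateness 5
#104: 24→35, due 17, lateness 18
Maximum = 18.
LPT (decreasing processing time): #104 #118 #125 #111.
#104: 0→11, due 17, lateness -6
#118: 11→21, due 19, lateness 2
#125: 21→29, due 9, lateness 20
#111: 29→35, due 8, lateness 27
Maximum = 27.
FIFO (arrival order): #104 #111 #118 #125.
#104: 0→11, due 17, lateness -6
#111: 11→17, due 8, lateness 9
#118: 17→27, due 19, lateness 8
#125: 27→35, due 9, lateness 26
Maximum = 26.
EDD (increasing due date): #111 #125 #104 #118.
#111: 0→6, due 8, lateness -2
#125: 6→14, due 9, lateness 5
#104: 14→25, due 17, lateness 8
#118: 25→35, due 19, lateness 16
Maximum = 16.
SPT 18, LPT 27, FIFO 26, EDD 16 → minimum 16.

16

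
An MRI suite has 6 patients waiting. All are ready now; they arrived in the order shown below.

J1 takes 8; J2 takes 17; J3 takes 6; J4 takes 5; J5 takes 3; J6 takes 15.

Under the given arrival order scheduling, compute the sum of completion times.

FIFO (arrival order): J1 J2 J3 J4 J5 J6.
J1: 0→8
J2: 8→25
J3: 25→31
J4: 31→36
J5: 36→39
J6: 39→54
Sum = 8+25+31+36+39+54 = 193.

193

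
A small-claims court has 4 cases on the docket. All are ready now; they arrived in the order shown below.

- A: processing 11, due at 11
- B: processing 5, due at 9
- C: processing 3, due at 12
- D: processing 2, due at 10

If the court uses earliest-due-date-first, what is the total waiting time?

EDD (increasing due date): B D A C.
B: waits 0, runs 0→5
D: waits 5, runs 5→7
A: waits 7, runs 7→18
C: waits 18, runs 18→21
Sum = 0+5+7+18 = 30.

30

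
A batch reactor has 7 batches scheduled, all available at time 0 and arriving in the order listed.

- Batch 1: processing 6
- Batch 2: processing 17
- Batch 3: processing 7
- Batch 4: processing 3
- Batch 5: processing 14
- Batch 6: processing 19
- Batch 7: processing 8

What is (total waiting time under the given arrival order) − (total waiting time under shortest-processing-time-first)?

FIFO (arrival order): Batch 1 Batch 2 Batch 3 Batch 4 Batch 5 Batch 6 Batch 7.
Batch 1: waits 0, runs 0→6
Batch 2: waits 6, runs 6→23
Batch 3: waits 23, runs 23→30
Batch 4: waits 30, runs 30→33
Batch 5: waits 33, runs 33→47
Batch 6: waits 47, runs 47→66
Batch 7: waits 66, runs 66→74
Sum = 0+6+23+30+33+47+66 = 205.
SPT (increasing processing time): Batch 4 Batch 1 Batch 3 Batch 7 Batch 5 Batch 2 Batch 6.
Batch 4: waits 0, runs 0→3
Batch 1: waits 3, runs 3→9
Batch 3: waits 9, runs 9→16
Batch 7: waits 16, runs 16→24
Batch 5: waits 24, runs 24→38
Batch 2: waits 38, runs 38→55
Batch 6: waits 55, runs 55→74
Sum = 0+3+9+16+24+38+55 = 145.
Difference = 205 − 145 = 60.

60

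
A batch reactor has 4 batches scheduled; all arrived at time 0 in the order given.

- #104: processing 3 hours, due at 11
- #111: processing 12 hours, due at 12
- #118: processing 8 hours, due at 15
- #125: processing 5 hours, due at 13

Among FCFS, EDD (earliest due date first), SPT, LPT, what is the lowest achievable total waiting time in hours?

FIFO (arrival order): #104 #111 #118 #125.
#104: waits 0, runs 0→3
#111: waits 3, runs 3→15
#118: waits 15, runs 15→23
#125: waits 23, runs 23→28
Sum = 0+3+15+23 = 41.
EDD (increasing due date): #104 #111 #125 #118.
#104: waits 0, runs 0→3
#111: waits 3, runs 3→15
#125: waits 15, runs 15→20
#118: waits 20, runs 20→28
Sum = 0+3+15+20 = 38.
SPT (increasing processing time): #104 #125 #118 #111.
#104: waits 0, runs 0→3
#125: waits 3, runs 3→8
#118: waits 8, runs 8→16
#111: waits 16, runs 16→28
Sum = 0+3+8+16 = 27.
LPT (decreasing processing time): #111 #118 #125 #104.
#111: waits 0, runs 0→12
#118: waits 12, runs 12→20
#125: waits 20, runs 20→25
#104: waits 25, runs 25→28
Sum = 0+12+20+25 = 57.
FIFO 41, EDD 38, SPT 27, LPT 57 → minimum 27.

27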